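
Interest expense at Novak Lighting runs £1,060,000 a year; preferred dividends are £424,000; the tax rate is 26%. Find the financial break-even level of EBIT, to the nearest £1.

£1,632,973

Grossing the preferred dividend up to pre-tax terms: £424,000 / (1 − 0.26) = £572,972.97.
Financial break-even EBIT = interest + D_p ÷ (1 − t) = £1,060,000 + £572,972.97 = £1,632,972.97.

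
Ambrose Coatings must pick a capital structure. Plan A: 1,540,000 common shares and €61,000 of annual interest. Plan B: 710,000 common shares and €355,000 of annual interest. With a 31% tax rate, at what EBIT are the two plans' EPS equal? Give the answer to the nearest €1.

€606,494

Set EPS_A = EPS_B: (EBIT − €61,000)(1 − 0.31) ÷ 1,540,000 = (EBIT − €355,000)(1 − 0.31) ÷ 710,000.
Cancelling (1 − t) and cross-multiplying: 710,000·(EBIT − 61,000) = 1,540,000·(EBIT − 355,000).
Solving, EBIT = (355,000·1,540,000 − 61,000·710,000) / (1,540,000 − 710,000) = 503,390,000,000 / 830,000 = 606,493.98.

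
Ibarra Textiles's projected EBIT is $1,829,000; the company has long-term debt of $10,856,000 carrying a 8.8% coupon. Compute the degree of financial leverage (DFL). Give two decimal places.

2.09

Annual interest charges come to $955,328.00.
Degree of financial leverage = EBIT / (EBIT − interest) = $1,829,000 / $873,672.00 = 2.0935.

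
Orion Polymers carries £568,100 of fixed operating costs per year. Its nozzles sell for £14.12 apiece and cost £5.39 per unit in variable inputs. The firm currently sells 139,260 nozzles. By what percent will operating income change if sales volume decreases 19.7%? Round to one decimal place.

At 139,260 units, contribution = 139,260 × £8.73 = £1,215,739.80.
Operating income = contribution − fixed costs = £1,215,739.80 − £568,100 = £647,639.80.
Degree of operating leverage = £1,215,739.80 / £647,639.80 = 1.8772.
So EBIT moves 1.8772 × (-19.7%) = -37.0%.

-37.0%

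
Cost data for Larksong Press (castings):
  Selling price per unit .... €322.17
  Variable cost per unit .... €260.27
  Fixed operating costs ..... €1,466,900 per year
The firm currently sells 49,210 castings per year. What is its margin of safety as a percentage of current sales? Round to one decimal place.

51.8%

Contribution margin per unit = €322.17 − €260.27 = €61.90. Break-even units = €1,466,900 ÷ €61.90 = 23,697.90; break-even revenue = 23,697.90 × €322.17 = €7,634,752.39.
Actual sales revenue = 49,210 × €322.17 = €15,853,985.70.
Margin of safety = (€15,853,985.70 − €7,634,752.39) ÷ €15,853,985.70 = 51.8%.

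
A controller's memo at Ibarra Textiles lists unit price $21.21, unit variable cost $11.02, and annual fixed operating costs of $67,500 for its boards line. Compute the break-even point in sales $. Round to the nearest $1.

CM per unit = $21.21 − $11.02 = $10.19; CM ratio = $10.19 / $21.21 = 0.4804.
Break-even revenue = fixed costs × price ÷ CM = $67,500 × $21.21 ÷ $10.19 = $140,498.

$140,498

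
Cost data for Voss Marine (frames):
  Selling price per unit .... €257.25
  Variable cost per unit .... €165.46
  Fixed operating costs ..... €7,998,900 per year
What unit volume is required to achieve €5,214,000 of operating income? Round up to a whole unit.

143,948 frames

Unit CM = price − variable cost = €257.25 − €165.46 = €91.79.
Units = (FC + target) / CM = (€7,998,900 + €5,214,000) / €91.79 = 143,947.05, so 143,948 frames.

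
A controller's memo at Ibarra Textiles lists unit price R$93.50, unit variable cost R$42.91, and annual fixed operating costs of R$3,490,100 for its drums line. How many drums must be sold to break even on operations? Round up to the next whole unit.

Contribution margin per unit = R$93.50 − R$42.91 = R$50.59.
Break-even Q = R$3,490,100 / R$50.59 = 68,987.94 → 68,988 drums.

68,988 drums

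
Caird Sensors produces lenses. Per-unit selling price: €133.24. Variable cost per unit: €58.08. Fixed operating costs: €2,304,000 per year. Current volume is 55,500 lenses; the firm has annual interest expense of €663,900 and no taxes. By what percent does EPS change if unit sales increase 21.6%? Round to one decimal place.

At 55,500 units, contribution = 55,500 × €75.16 = €4,171,380.00.
Subtracting fixed costs: EBIT = €4,171,380.00 − €2,304,000 = €1,867,380.00.
After interest of €663,900.00, pre-tax earnings = €1,203,480.00.
Degree of combined leverage = contribution ÷ (EBIT − I) = €4,171,380.00 ÷ €1,203,480.00 = 3.4661.
%ΔEPS = DCL × %ΔSales = 3.4661 × +21.6% = +74.9%.

+74.9%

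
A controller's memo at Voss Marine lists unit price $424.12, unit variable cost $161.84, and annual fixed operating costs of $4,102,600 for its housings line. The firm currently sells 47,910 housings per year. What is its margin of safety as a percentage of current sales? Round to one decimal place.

67.4%

Contribution margin per unit = $424.12 − $161.84 = $262.28. Break-even units = $4,102,600 ÷ $262.28 = 15,642.06; break-even revenue = 15,642.06 × $424.12 = $6,634,111.30.
Current sales = 47,910 × $424.12 = $20,319,589.20.
Margin of safety = ($20,319,589.20 − $6,634,111.30) ÷ $20,319,589.20 = 67.4%.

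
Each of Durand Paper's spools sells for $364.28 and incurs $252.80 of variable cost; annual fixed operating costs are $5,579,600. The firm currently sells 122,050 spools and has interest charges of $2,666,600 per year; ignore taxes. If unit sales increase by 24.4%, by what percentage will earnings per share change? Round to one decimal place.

+61.9%

Total contribution margin = 122,050 × $111.48 = $13,606,134.00.
Subtracting fixed costs: EBIT = $13,606,134.00 − $5,579,600 = $8,026,534.00.
Interest = $2,666,600.00, so EBIT − I = $5,359,934.00.
DCL = total CM / (EBIT − I) = $13,606,134.00 / $5,359,934.00 = 2.5385.
%ΔEPS = DCL × %ΔSales = 2.5385 × +24.4% = +61.9%.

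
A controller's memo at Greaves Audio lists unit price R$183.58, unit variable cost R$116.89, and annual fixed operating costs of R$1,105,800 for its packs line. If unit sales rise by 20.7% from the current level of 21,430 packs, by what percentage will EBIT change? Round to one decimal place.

At 21,430 units, contribution = 21,430 × R$66.69 = R$1,429,166.70.
Subtracting fixed costs: EBIT = R$1,429,166.70 − R$1,105,800 = R$323,366.70.
Degree of operating leverage = R$1,429,166.70 / R$323,366.70 = 4.4196.
So EBIT moves 4.4196 × (+20.7%) = +91.5%.

+91.5%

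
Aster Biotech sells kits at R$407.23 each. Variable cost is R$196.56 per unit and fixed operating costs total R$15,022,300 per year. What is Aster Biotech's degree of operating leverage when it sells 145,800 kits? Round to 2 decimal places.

Contribution at this volume is 145,800 × R$210.67 = R$30,715,686.00.
Subtracting fixed costs: EBIT = R$30,715,686.00 − R$15,022,300 = R$15,693,386.00.
Degree of operating leverage = R$30,715,686.00 / R$15,693,386.00 = 1.9572.

1.96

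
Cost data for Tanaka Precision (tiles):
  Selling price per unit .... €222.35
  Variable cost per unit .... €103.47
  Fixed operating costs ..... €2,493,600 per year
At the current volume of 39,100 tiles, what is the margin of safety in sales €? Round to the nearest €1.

€4,029,922

Unit CM = price − variable cost = €222.35 − €103.47 = €118.88. Break-even units = €2,493,600 ÷ €118.88 = 20,975.77; break-even revenue = 20,975.77 × €222.35 = €4,663,963.32.
Actual sales revenue = 39,100 × €222.35 = €8,693,885.00.
Margin of safety = €8,693,885.00 − €4,663,963.32 = €4,029,922.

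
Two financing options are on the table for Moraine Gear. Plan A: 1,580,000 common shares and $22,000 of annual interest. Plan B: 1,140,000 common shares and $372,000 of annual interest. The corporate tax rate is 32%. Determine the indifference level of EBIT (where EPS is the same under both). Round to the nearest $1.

At indifference, (EBIT − 22,000)(1 − t)/1,580,000 = (EBIT − 372,000)(1 − t)/1,140,000.
Cancelling (1 − t) and cross-multiplying: 1,140,000·(EBIT − 22,000) = 1,580,000·(EBIT − 372,000).
Solving, EBIT = (372,000·1,580,000 − 22,000·1,140,000) / (1,580,000 − 1,140,000) = 562,680,000,000 / 440,000 = 1,278,818.18.

$1,278,818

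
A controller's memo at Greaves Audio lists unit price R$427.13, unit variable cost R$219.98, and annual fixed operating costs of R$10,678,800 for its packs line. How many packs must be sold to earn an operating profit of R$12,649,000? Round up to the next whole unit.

112,614 packs

Each unit contributes R$427.13 − R$219.98 = R$207.15.
Need Q such that Q × R$207.15 − R$10,678,800 = R$12,649,000, i.e. Q = R$23,327,800 / R$207.15 = 112,613.08 → 112,614.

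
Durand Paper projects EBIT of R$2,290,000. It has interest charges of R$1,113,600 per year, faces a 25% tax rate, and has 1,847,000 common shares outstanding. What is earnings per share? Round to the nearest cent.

R$0.48

Pre-tax income = R$2,290,000 − R$1,113,600.00 = R$1,176,400.00.
Net income = R$1,176,400.00 × (1 − 0.25) = R$882,300.00.
Per share: R$882,300.00 / 1,847,000 shares = R$0.48.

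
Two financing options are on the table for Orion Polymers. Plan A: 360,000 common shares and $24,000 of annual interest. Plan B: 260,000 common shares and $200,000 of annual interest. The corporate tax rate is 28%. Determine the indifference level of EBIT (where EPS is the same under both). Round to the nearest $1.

$657,600

At indifference, (EBIT − 24,000)(1 − t)/360,000 = (EBIT − 200,000)(1 − t)/260,000.
Cancelling (1 − t) and cross-multiplying: 260,000·(EBIT − 24,000) = 360,000·(EBIT − 200,000).
Solving, EBIT = (200,000·360,000 − 24,000·260,000) / (360,000 − 260,000) = 65,760,000,000 / 100,000 = 657,600.00.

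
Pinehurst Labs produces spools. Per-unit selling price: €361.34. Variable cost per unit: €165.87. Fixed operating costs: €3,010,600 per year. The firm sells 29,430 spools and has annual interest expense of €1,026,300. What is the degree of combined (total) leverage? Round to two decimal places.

Total contribution margin = 29,430 × €195.47 = €5,752,682.10.
Subtracting fixed costs: EBIT = €5,752,682.10 − €3,010,600 = €2,742,082.10. Interest = €1,026,300.00.
DOL = €5,752,682.10 ÷ €2,742,082.10 = 2.0979; DFL = €2,742,082.10 ÷ €1,715,782.10 = 1.5982.
Combined leverage = 2.0979 × 1.5982 = 3.3529.

3.35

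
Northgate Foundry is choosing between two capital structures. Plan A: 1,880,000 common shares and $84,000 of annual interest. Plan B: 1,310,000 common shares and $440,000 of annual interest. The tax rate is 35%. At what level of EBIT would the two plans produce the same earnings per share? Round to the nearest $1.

At indifference, (EBIT − 84,000)(1 − t)/1,880,000 = (EBIT − 440,000)(1 − t)/1,310,000.
Cancelling (1 − t) and cross-multiplying: 1,310,000·(EBIT − 84,000) = 1,880,000·(EBIT − 440,000).
Solving, EBIT = (440,000·1,880,000 − 84,000·1,310,000) / (1,880,000 − 1,310,000) = 717,160,000,000 / 570,000 = 1,258,175.44.

$1,258,175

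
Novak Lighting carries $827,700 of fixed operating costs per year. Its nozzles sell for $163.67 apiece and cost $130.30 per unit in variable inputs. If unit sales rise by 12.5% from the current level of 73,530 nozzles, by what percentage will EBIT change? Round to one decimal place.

+18.9%

Contribution at this volume is 73,530 × $33.37 = $2,453,696.10.
Subtracting fixed costs: EBIT = $2,453,696.10 − $827,700 = $1,625,996.10.
DOL = contribution ÷ EBIT = $2,453,696.10 ÷ $1,625,996.10 = 1.5090.
Operating income changes by 1.5090 × +12.5% = +18.9%.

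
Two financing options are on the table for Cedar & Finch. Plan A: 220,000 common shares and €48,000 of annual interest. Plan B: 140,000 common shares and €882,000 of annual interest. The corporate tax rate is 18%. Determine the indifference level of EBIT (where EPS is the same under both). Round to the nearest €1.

Set EPS_A = EPS_B: (EBIT − €48,000)(1 − 0.18) ÷ 220,000 = (EBIT − €882,000)(1 − 0.18) ÷ 140,000.
Cancelling (1 − t) and cross-multiplying: 140,000·(EBIT − 48,000) = 220,000·(EBIT − 882,000).
EBIT × (220,000 − 140,000) = 882,000 × 220,000 − 48,000 × 140,000 = 187,320,000,000, so EBIT = 187,320,000,000 ÷ 80,000 = 2,341,500.00.

€2,341,500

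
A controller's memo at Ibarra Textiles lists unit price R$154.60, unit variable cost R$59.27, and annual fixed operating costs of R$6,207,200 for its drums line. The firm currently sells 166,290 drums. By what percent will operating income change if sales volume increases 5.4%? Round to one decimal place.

+8.9%

Total contribution margin = 166,290 × R$95.33 = R$15,852,425.70.
Subtracting fixed costs: EBIT = R$15,852,425.70 − R$6,207,200 = R$9,645,225.70.
DOL = contribution ÷ EBIT = R$15,852,425.70 ÷ R$9,645,225.70 = 1.6436.
%ΔEBIT = DOL × %ΔSales = 1.6436 × +5.4% = +8.9%.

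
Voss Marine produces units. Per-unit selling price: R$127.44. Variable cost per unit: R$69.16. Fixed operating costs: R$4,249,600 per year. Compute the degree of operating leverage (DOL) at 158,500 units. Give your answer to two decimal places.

1.85

Total contribution margin = 158,500 × R$58.28 = R$9,237,380.00.
Operating income = contribution − fixed costs = R$9,237,380.00 − R$4,249,600 = R$4,987,780.00.
Degree of operating leverage = R$9,237,380.00 / R$4,987,780.00 = 1.8520.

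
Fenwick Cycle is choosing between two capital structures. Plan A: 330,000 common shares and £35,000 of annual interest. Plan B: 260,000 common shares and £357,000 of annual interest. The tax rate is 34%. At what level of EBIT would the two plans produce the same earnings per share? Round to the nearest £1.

Set EPS_A = EPS_B: (EBIT − £35,000)(1 − 0.34) ÷ 330,000 = (EBIT − £357,000)(1 − 0.34) ÷ 260,000.
Cancelling (1 − t) and cross-multiplying: 260,000·(EBIT − 35,000) = 330,000·(EBIT − 357,000).
Solving, EBIT = (357,000·330,000 − 35,000·260,000) / (330,000 − 260,000) = 108,710,000,000 / 70,000 = 1,553,000.00.

£1,553,000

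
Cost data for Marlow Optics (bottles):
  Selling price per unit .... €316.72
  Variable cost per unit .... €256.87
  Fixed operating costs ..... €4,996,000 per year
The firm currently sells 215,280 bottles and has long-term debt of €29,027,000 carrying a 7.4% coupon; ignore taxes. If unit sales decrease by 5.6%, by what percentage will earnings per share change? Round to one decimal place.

Total contribution margin = 215,280 × €59.85 = €12,884,508.00.
Operating income = contribution − fixed costs = €12,884,508.00 − €4,996,000 = €7,888,508.00.
After interest of €2,147,998.00, pre-tax earnings = €5,740,510.00.
Degree of combined leverage = contribution ÷ (EBIT − I) = €12,884,508.00 ÷ €5,740,510.00 = 2.2445.
EPS therefore changes by 2.2445 × (-5.6%) = -12.6%.

-12.6%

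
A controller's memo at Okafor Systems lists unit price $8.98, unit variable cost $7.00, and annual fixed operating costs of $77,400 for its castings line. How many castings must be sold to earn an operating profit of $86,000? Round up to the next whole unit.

82,526 castings

Each unit contributes $8.98 − $7.00 = $1.98.
Need Q such that Q × $1.98 − $77,400 = $86,000, i.e. Q = $163,400 / $1.98 = 82,525.25 → 82,526.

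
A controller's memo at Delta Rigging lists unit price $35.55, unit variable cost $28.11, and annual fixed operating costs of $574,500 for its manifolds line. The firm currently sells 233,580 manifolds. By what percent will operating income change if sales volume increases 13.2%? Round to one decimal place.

+19.7%

Contribution at this volume is 233,580 × $7.44 = $1,737,835.20.
EBIT = $1,737,835.20 − $574,500 = $1,163,335.20.
DOL = contribution ÷ EBIT = $1,737,835.20 ÷ $1,163,335.20 = 1.4938.
Operating income changes by 1.4938 × +13.2% = +19.7%.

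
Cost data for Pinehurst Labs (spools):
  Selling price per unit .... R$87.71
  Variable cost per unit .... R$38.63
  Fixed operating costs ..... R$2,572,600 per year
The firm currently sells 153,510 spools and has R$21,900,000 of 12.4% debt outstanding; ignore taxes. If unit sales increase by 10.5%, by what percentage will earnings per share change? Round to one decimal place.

At 153,510 units, contribution = 153,510 × R$49.08 = R$7,534,270.80.
EBIT = R$7,534,270.80 − R$2,572,600 = R$4,961,670.80.
After interest of R$2,715,600.00, pre-tax earnings = R$2,246,070.80.
Degree of combined leverage = contribution ÷ (EBIT − I) = R$7,534,270.80 ÷ R$2,246,070.80 = 3.3544.
%ΔEPS = DCL × %ΔSales = 3.3544 × +10.5% = +35.2%.

+35.2%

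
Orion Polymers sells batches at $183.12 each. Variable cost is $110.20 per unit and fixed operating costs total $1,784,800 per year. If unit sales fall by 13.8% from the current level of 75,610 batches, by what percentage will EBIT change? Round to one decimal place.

-20.4%

At 75,610 units, contribution = 75,610 × $72.92 = $5,513,481.20.
Operating income = contribution − fixed costs = $5,513,481.20 − $1,784,800 = $3,728,681.20.
Degree of operating leverage = $5,513,481.20 / $3,728,681.20 = 1.4787.
%ΔEBIT = DOL × %ΔSales = 1.4787 × -13.8% = -20.4%.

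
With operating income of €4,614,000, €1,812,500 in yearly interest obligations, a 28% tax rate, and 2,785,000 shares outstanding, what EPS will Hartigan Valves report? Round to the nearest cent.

€0.72

Pre-tax income = €4,614,000 − €1,812,500.00 = €2,801,500.00.
After tax at 28%: net income = €2,801,500.00 × 0.72 = €2,017,080.00.
Per share: €2,017,080.00 / 2,785,000 shares = €0.72.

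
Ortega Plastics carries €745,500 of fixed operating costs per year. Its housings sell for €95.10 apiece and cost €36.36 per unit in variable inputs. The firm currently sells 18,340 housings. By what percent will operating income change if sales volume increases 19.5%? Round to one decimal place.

At 18,340 units, contribution = 18,340 × €58.74 = €1,077,291.60.
Subtracting fixed costs: EBIT = €1,077,291.60 − €745,500 = €331,791.60.
So DOL = total CM / EBIT = €1,077,291.60 / €331,791.60 = 3.2469.
Operating income changes by 3.2469 × +19.5% = +63.3%.

+63.3%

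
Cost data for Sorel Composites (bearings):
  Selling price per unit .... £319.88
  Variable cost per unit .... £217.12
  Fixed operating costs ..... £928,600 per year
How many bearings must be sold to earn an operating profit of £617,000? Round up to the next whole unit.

15,041 bearings

Unit CM = price − variable cost = £319.88 − £217.12 = £102.76.
Units = (FC + target) / CM = (£928,600 + £617,000) / £102.76 = 15,040.87, so 15,041 bearings.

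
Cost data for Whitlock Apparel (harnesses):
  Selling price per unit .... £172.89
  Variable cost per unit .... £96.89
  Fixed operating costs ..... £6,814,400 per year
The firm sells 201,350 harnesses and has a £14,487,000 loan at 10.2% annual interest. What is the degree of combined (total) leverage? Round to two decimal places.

Contribution at this volume is 201,350 × £76.00 = £15,302,600.00.
Subtracting fixed costs: EBIT = £15,302,600.00 − £6,814,400 = £8,488,200.00. Interest = £1,477,674.00, so EBIT − I = £7,010,526.00.
Degree of total leverage = total CM / (EBIT − interest) = £15,302,600.00 / £7,010,526.00 = 2.1828.

2.18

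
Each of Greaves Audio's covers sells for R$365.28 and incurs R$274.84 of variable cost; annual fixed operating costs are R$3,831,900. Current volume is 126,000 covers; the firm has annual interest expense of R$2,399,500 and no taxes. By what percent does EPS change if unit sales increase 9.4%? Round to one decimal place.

At 126,000 units, contribution = 126,000 × R$90.44 = R$11,395,440.00.
EBIT = R$11,395,440.00 − R$3,831,900 = R$7,563,540.00.
Interest = R$2,399,500.00, so EBIT − I = R$5,164,040.00.
Degree of combined leverage = contribution ÷ (EBIT − I) = R$11,395,440.00 ÷ R$5,164,040.00 = 2.2067.
%ΔEPS = DCL × %ΔSales = 2.2067 × +9.4% = +20.7%.

+20.7%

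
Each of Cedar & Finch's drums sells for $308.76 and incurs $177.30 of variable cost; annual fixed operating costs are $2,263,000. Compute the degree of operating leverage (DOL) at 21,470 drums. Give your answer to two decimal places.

5.05

At 21,470 units, contribution = 21,470 × $131.46 = $2,822,446.20.
Operating income = contribution − fixed costs = $2,822,446.20 − $2,263,000 = $559,446.20.
Degree of operating leverage = $2,822,446.20 / $559,446.20 = 5.0451.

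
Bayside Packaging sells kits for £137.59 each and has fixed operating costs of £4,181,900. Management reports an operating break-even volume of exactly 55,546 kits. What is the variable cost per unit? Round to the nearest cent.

£62.30

At break-even, FC = Q × (P − VC), so P − VC = £4,181,900 ÷ 55,546 = £75.2871.
Variable cost per unit = £137.59 − £75.2871 = £62.30.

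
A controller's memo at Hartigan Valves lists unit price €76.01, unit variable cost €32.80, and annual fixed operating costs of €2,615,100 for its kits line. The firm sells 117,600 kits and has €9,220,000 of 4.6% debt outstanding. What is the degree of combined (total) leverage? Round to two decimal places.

2.49

Contribution at this volume is 117,600 × €43.21 = €5,081,496.00.
Operating income = contribution − fixed costs = €5,081,496.00 − €2,615,100 = €2,466,396.00. Interest = €424,120.00.
DOL = €5,081,496.00 ÷ €2,466,396.00 = 2.0603; DFL = €2,466,396.00 ÷ €2,042,276.00 = 1.2077.
Combined leverage = 2.0603 × 1.2077 = 2.4882.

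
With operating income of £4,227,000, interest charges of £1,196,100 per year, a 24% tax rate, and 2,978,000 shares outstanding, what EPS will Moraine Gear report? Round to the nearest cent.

£0.77

Pre-tax income = £4,227,000 − £1,196,100.00 = £3,030,900.00.
Net income = £3,030,900.00 × (1 − 0.24) = £2,303,484.00.
EPS = £2,303,484.00 ÷ 2,978,000 = £0.77.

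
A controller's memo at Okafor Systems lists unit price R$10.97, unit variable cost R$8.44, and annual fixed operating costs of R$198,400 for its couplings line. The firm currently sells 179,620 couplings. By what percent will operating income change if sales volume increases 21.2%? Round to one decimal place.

Contribution at this volume is 179,620 × R$2.53 = R$454,438.60.
Subtracting fixed costs: EBIT = R$454,438.60 − R$198,400 = R$256,038.60.
DOL = contribution ÷ EBIT = R$454,438.60 ÷ R$256,038.60 = 1.7749.
Operating income changes by 1.7749 × +21.2% = +37.6%.

+37.6%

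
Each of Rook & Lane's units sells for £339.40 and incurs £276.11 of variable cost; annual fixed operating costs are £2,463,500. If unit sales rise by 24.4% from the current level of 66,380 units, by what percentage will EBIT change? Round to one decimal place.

Total contribution margin = 66,380 × £63.29 = £4,201,190.20.
Subtracting fixed costs: EBIT = £4,201,190.20 − £2,463,500 = £1,737,690.20.
Degree of operating leverage = £4,201,190.20 / £1,737,690.20 = 2.4177.
Operating income changes by 2.4177 × +24.4% = +59.0%.

+59.0%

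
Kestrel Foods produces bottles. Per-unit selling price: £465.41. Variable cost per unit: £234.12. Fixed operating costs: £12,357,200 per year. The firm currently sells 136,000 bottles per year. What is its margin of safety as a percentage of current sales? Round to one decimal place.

Each unit contributes £465.41 − £234.12 = £231.29. Break-even units = £12,357,200 ÷ £231.29 = 53,427.30; break-even revenue = 53,427.30 × £465.41 = £24,865,599.26.
Current sales = 136,000 × £465.41 = £63,295,760.00.
Margin of safety = (£63,295,760.00 − £24,865,599.26) ÷ £63,295,760.00 = 60.7%.

60.7%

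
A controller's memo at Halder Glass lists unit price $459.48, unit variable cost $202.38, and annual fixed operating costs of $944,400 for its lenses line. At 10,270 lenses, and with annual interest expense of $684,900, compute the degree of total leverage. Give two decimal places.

2.61

Total contribution margin = 10,270 × $257.10 = $2,640,417.00.
Operating income = contribution − fixed costs = $2,640,417.00 − $944,400 = $1,696,017.00. Interest = $684,900.00.
DOL = $2,640,417.00 ÷ $1,696,017.00 = 1.5568; DFL = $1,696,017.00 ÷ $1,011,117.00 = 1.6774.
DCL = DOL × DFL = 1.5568 × 1.6774 = 2.6114.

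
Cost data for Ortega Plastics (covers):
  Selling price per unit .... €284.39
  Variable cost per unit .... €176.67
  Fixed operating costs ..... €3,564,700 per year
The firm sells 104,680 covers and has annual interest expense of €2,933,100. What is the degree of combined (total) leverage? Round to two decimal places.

2.36

Total contribution margin = 104,680 × €107.72 = €11,276,129.60.
EBIT = €11,276,129.60 − €3,564,700 = €7,711,429.60. Interest = €2,933,100.00.
DOL = €11,276,129.60 ÷ €7,711,429.60 = 1.4623; DFL = €7,711,429.60 ÷ €4,778,329.60 = 1.6138.
Combined leverage = 1.4623 × 1.6138 = 2.3599.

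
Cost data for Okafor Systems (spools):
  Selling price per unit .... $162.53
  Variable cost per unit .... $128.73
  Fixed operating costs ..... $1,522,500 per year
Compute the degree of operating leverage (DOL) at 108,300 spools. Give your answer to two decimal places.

Total contribution margin = 108,300 × $33.80 = $3,660,540.00.
EBIT = $3,660,540.00 − $1,522,500 = $2,138,040.00.
DOL = contribution ÷ EBIT = $3,660,540.00 ÷ $2,138,040.00 = 1.7121.

1.71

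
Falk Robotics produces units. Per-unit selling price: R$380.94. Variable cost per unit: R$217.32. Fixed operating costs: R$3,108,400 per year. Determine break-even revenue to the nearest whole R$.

R$7,236,975

Contribution margin per unit = R$380.94 − R$217.32 = R$163.62, a CM ratio of R$163.62 ÷ R$380.94 = 0.4295.
Break-even revenue = fixed costs × price ÷ CM = R$3,108,400 × R$380.94 ÷ R$163.62 = R$7,236,975.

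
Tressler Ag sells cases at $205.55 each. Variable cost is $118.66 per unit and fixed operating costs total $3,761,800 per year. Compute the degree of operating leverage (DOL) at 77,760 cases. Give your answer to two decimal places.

Contribution at this volume is 77,760 × $86.89 = $6,756,566.40.
Subtracting fixed costs: EBIT = $6,756,566.40 − $3,761,800 = $2,994,766.40.
Degree of operating leverage = $6,756,566.40 / $2,994,766.40 = 2.2561.

2.26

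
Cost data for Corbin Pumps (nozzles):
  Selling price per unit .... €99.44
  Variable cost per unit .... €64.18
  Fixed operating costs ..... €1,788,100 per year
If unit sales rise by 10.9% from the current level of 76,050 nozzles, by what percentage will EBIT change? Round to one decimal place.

+32.7%

Contribution at this volume is 76,050 × €35.26 = €2,681,523.00.
Operating income = contribution − fixed costs = €2,681,523.00 − €1,788,100 = €893,423.00.
DOL = contribution ÷ EBIT = €2,681,523.00 ÷ €893,423.00 = 3.0014.
Operating income changes by 3.0014 × +10.9% = +32.7%.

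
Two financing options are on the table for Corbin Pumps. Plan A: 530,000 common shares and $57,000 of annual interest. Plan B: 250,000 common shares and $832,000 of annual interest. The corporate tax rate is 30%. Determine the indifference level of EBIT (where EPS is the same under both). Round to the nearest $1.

Set EPS_A = EPS_B: (EBIT − $57,000)(1 − 0.30) ÷ 530,000 = (EBIT − $832,000)(1 − 0.30) ÷ 250,000.
The (1 − t) factor cancels: (EBIT − 57,000) × 250,000 = (EBIT − 832,000) × 530,000.
EBIT × (530,000 − 250,000) = 832,000 × 530,000 − 57,000 × 250,000 = 426,710,000,000, so EBIT = 426,710,000,000 ÷ 280,000 = 1,523,964.29.

$1,523,964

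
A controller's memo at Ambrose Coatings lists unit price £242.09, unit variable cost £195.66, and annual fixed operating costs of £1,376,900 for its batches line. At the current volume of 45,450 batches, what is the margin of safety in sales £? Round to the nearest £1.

Contribution margin per unit = £242.09 − £195.66 = £46.43. Break-even units = £1,376,900 ÷ £46.43 = 29,655.40; break-even revenue = 29,655.40 × £242.09 = £7,179,274.63.
Current sales = 45,450 × £242.09 = £11,002,990.50.
Margin of safety = £11,002,990.50 − £7,179,274.63 = £3,823,716.

£3,823,716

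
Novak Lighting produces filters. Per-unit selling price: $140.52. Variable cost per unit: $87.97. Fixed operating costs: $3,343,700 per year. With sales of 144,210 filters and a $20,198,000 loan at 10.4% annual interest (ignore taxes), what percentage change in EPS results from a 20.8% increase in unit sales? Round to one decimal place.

Contribution at this volume is 144,210 × $52.55 = $7,578,235.50.
Subtracting fixed costs: EBIT = $7,578,235.50 − $3,343,700 = $4,234,535.50.
After interest of $2,100,592.00, pre-tax earnings = $2,133,943.50.
DCL = total CM / (EBIT − I) = $7,578,235.50 / $2,133,943.50 = 3.5513.
EPS therefore changes by 3.5513 × (+20.8%) = +73.9%.

+73.9%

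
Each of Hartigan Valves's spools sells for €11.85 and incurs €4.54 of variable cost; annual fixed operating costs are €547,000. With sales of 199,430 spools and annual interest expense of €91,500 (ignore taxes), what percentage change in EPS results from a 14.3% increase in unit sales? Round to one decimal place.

Contribution at this volume is 199,430 × €7.31 = €1,457,833.30.
Subtracting fixed costs: EBIT = €1,457,833.30 − €547,000 = €910,833.30.
After interest of €91,500.00, pre-tax earnings = €819,333.30.
DCL = total CM / (EBIT − I) = €1,457,833.30 / €819,333.30 = 1.7793.
EPS therefore changes by 1.7793 × (+14.3%) = +25.4%.

+25.4%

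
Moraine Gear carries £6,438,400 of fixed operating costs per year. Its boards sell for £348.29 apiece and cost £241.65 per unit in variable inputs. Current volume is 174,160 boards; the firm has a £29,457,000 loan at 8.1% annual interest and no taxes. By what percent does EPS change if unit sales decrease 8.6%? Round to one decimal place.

-16.4%

At 174,160 units, contribution = 174,160 × £106.64 = £18,572,422.40.
EBIT = £18,572,422.40 − £6,438,400 = £12,134,022.40.
After interest of £2,386,017.00, pre-tax earnings = £9,748,005.40.
Degree of combined leverage = contribution ÷ (EBIT − I) = £18,572,422.40 ÷ £9,748,005.40 = 1.9053.
EPS therefore changes by 1.9053 × (-8.6%) = -16.4%.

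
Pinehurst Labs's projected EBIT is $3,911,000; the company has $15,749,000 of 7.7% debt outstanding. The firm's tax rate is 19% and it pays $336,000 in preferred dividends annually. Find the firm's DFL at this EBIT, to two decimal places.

1.71

Interest = $1,212,673.00.
Pre-tax preferred-dividend burden = $336,000 ÷ (1 − 0.19) = $414,814.81.
DFL = EBIT ÷ [EBIT − I − D_p/(1−t)] = $3,911,000 ÷ [$3,911,000 − $1,212,673.00 − $414,814.81] = $3,911,000 ÷ $2,283,512.19 = 1.7127.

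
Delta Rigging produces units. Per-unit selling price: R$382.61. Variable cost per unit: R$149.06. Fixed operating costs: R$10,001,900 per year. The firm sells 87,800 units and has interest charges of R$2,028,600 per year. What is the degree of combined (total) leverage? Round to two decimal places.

At 87,800 units, contribution = 87,800 × R$233.55 = R$20,505,690.00.
Subtracting fixed costs: EBIT = R$20,505,690.00 − R$10,001,900 = R$10,503,790.00. Interest = R$2,028,600.00, so EBIT − I = R$8,475,190.00.
Degree of total leverage = total CM / (EBIT − interest) = R$20,505,690.00 / R$8,475,190.00 = 2.4195.

2.42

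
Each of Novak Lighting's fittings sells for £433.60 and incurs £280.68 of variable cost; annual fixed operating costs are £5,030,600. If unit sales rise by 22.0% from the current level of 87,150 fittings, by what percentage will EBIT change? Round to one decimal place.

Total contribution margin = 87,150 × £152.92 = £13,326,978.00.
EBIT = £13,326,978.00 − £5,030,600 = £8,296,378.00.
DOL = contribution ÷ EBIT = £13,326,978.00 ÷ £8,296,378.00 = 1.6064.
%ΔEBIT = DOL × %ΔSales = 1.6064 × +22.0% = +35.3%.

+35.3%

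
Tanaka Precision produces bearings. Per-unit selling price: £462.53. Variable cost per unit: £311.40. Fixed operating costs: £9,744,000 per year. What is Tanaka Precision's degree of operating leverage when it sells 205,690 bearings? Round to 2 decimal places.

At 205,690 units, contribution = 205,690 × £151.13 = £31,085,929.70.
EBIT = £31,085,929.70 − £9,744,000 = £21,341,929.70.
So DOL = total CM / EBIT = £31,085,929.70 / £21,341,929.70 = 1.4566.

1.46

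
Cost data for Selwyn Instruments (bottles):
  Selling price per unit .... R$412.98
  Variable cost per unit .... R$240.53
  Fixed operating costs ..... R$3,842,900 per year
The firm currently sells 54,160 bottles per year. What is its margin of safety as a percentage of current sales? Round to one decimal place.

Contribution margin per unit = R$412.98 − R$240.53 = R$172.45. Break-even units = R$3,842,900 ÷ R$172.45 = 22,284.14; break-even revenue = 22,284.14 × R$412.98 = R$9,202,904.27.
Actual sales revenue = 54,160 × R$412.98 = R$22,366,996.80.
Margin of safety = (R$22,366,996.80 − R$9,202,904.27) ÷ R$22,366,996.80 = 58.9%.

58.9%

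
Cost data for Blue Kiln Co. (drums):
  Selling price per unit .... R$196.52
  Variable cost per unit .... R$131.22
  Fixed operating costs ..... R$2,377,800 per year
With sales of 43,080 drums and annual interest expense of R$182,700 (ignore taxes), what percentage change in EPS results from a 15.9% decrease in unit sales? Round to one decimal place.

Contribution at this volume is 43,080 × R$65.30 = R$2,813,124.00.
EBIT = R$2,813,124.00 − R$2,377,800 = R$435,324.00.
After interest of R$182,700.00, pre-tax earnings = R$252,624.00.
DCL = total CM / (EBIT − I) = R$2,813,124.00 / R$252,624.00 = 11.1356.
EPS therefore changes by 11.1356 × (-15.9%) = -177.1%.

-177.1%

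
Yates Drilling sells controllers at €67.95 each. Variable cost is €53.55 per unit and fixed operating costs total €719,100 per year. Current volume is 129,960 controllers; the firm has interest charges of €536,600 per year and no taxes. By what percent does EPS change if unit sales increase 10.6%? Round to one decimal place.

At 129,960 units, contribution = 129,960 × €14.40 = €1,871,424.00.
Operating income = contribution − fixed costs = €1,871,424.00 − €719,100 = €1,152,324.00.
After interest of €536,600.00, pre-tax earnings = €615,724.00.
DCL = total CM / (EBIT − I) = €1,871,424.00 / €615,724.00 = 3.0394.
EPS therefore changes by 3.0394 × (+10.6%) = +32.2%.

+32.2%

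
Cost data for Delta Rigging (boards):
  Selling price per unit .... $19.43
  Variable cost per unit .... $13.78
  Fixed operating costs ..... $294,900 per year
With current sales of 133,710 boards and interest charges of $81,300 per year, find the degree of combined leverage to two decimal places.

Total contribution margin = 133,710 × $5.65 = $755,461.50.
Operating income = contribution − fixed costs = $755,461.50 − $294,900 = $460,561.50. Interest = $81,300.00.
DOL = $755,461.50 ÷ $460,561.50 = 1.6403; DFL = $460,561.50 ÷ $379,261.50 = 1.2144.
DCL = DOL × DFL = 1.6403 × 1.2144 = 1.9920.

1.99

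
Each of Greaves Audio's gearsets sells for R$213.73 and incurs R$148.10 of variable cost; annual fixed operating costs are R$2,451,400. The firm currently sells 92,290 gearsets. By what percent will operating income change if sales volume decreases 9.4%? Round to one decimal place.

Total contribution margin = 92,290 × R$65.63 = R$6,056,992.70.
Operating income = contribution − fixed costs = R$6,056,992.70 − R$2,451,400 = R$3,605,592.70.
DOL = contribution ÷ EBIT = R$6,056,992.70 ÷ R$3,605,592.70 = 1.6799.
%ΔEBIT = DOL × %ΔSales = 1.6799 × -9.4% = -15.8%.

-15.8%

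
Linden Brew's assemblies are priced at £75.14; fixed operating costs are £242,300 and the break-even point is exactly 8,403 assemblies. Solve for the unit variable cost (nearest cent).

Contribution per unit must be FC / Q = £242,300 / 8,403 = £28.8349.
Hence VC = price − CM = £75.14 − £28.8349 = £46.31.

£46.31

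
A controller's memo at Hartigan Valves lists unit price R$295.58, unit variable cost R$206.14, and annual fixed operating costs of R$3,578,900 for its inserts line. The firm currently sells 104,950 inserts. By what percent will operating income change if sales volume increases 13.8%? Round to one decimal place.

Total contribution margin = 104,950 × R$89.44 = R$9,386,728.00.
Subtracting fixed costs: EBIT = R$9,386,728.00 − R$3,578,900 = R$5,807,828.00.
DOL = contribution ÷ EBIT = R$9,386,728.00 ÷ R$5,807,828.00 = 1.6162.
So EBIT moves 1.6162 × (+13.8%) = +22.3%.

+22.3%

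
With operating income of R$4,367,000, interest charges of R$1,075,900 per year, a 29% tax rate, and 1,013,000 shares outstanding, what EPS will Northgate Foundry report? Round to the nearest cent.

R$2.31

Pre-tax income = R$4,367,000 − R$1,075,900.00 = R$3,291,100.00.
After tax at 29%: net income = R$3,291,100.00 × 0.71 = R$2,336,681.00.
EPS = R$2,336,681.00 ÷ 1,013,000 = R$2.31.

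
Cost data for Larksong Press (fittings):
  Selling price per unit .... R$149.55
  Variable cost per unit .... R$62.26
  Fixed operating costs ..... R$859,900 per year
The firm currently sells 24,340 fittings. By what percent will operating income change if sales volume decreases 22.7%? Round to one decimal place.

At 24,340 units, contribution = 24,340 × R$87.29 = R$2,124,638.60.
EBIT = R$2,124,638.60 − R$859,900 = R$1,264,738.60.
DOL = contribution ÷ EBIT = R$2,124,638.60 ÷ R$1,264,738.60 = 1.6799.
%ΔEBIT = DOL × %ΔSales = 1.6799 × -22.7% = -38.1%.

-38.1%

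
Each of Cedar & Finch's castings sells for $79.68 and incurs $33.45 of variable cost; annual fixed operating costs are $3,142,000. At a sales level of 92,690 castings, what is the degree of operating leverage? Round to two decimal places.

3.75

At 92,690 units, contribution = 92,690 × $46.23 = $4,285,058.70.
Subtracting fixed costs: EBIT = $4,285,058.70 − $3,142,000 = $1,143,058.70.
DOL = contribution ÷ EBIT = $4,285,058.70 ÷ $1,143,058.70 = 3.7488.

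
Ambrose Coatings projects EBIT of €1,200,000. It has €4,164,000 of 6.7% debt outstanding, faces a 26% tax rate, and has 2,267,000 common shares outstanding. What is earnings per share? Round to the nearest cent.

€0.30

Interest = €278,988.00, so EBT = €1,200,000 − €278,988.00 = €921,012.00.
Net income = €921,012.00 × (1 − 0.26) = €681,548.88.
Per share: €681,548.88 / 2,267,000 shares = €0.30.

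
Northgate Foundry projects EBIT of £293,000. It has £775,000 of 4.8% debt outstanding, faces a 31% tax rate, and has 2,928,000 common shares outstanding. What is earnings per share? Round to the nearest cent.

Pre-tax income = £293,000 − £37,200.00 = £255,800.00.
After tax at 31%: net income = £255,800.00 × 0.69 = £176,502.00.
EPS = £176,502.00 ÷ 2,928,000 = £0.06.

£0.06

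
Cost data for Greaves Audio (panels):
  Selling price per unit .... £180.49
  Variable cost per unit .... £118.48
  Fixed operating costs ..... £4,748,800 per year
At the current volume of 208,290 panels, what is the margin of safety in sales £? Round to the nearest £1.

Unit CM = price − variable cost = £180.49 − £118.48 = £62.01. Break-even units = £4,748,800 ÷ £62.01 = 76,581.20; break-even revenue = 76,581.20 × £180.49 = £13,822,140.17.
Actual sales revenue = 208,290 × £180.49 = £37,594,262.10.
Margin of safety = £37,594,262.10 − £13,822,140.17 = £23,772,122.

£23,772,122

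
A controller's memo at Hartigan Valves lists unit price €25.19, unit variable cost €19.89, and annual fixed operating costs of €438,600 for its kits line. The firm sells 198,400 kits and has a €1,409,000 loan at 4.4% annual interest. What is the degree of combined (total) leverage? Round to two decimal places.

At 198,400 units, contribution = 198,400 × €5.30 = €1,051,520.00.
Operating income = contribution − fixed costs = €1,051,520.00 − €438,600 = €612,920.00. Interest = €61,996.00.
DOL = €1,051,520.00 ÷ €612,920.00 = 1.7156; DFL = €612,920.00 ÷ €550,924.00 = 1.1125.
DCL = DOL × DFL = 1.7156 × 1.1125 = 1.9086.

1.91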